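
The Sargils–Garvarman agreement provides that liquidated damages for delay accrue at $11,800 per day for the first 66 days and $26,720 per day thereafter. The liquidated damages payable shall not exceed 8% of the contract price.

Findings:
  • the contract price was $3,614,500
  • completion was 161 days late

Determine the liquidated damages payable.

First 66 days: 66 × $11,800 = $778,800
Remaining days: (161 − 66) × $26,720 = $2,538,400
Accrued per-day damages: $778,800 + $2,538,400 = $3,317,200
Cap: 8% of $3,614,500 = $289,160
Cap at $289,160: $3,317,200 exceeds the cap → $289,160

$289,160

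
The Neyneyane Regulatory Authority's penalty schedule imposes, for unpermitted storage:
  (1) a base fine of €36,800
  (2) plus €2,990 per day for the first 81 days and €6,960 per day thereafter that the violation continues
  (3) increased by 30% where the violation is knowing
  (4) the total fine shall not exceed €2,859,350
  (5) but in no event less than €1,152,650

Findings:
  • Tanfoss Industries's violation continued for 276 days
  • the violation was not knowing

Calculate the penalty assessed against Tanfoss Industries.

€1,636,190

First 81 days: 81 × €2,990 = €242,190
Remaining days: (276 − 81) × €6,960 = €1,357,200
Per-day component: €242,190 + €1,357,200 = €1,599,390
Base plus per-day: €36,800 + €1,599,390 = €1,636,190
The violation was not knowing: no 30% increase.
Cap at €2,859,350: €1,636,190 is within the cap, no reduction.
Minimum €1,152,650: €1,636,190 meets the minimum, no increase.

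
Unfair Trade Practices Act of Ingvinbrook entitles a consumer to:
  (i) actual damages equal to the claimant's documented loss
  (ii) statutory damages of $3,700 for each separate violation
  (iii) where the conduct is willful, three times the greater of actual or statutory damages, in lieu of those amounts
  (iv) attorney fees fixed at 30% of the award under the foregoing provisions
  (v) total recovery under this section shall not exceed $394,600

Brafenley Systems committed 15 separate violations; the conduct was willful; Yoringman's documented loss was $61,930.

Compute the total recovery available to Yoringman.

$241,527

Statutory damages: 15 × $3,700 = $55,500
Greater of actual damages ($61,930) or statutory damages ($55,500): $61,930
Trebled: 3 × $61,930 = $185,790
Attorney fees: 30% of $185,790 = $55,737
Total before cap: $185,790 + $55,737 = $241,527
Cap at $394,600: $241,527 is within the cap, no reduction.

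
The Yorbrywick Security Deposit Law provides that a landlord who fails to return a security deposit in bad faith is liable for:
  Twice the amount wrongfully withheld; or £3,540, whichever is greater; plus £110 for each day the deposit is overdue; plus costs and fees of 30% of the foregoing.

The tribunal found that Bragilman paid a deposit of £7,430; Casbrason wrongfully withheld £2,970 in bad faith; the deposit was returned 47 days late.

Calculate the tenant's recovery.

£14,443

Doubled: 2 × £2,970 = £5,940
Minimum £3,540: £5,940 meets the minimum, no increase.
Late-return penalty: 47 × £110 = £5,170
Damages plus late penalty: £5,940 + £5,170 = £11,110
Costs and fees: 30% of £11,110 = £3,333
Total recovery: £11,110 + £3,333 = £14,443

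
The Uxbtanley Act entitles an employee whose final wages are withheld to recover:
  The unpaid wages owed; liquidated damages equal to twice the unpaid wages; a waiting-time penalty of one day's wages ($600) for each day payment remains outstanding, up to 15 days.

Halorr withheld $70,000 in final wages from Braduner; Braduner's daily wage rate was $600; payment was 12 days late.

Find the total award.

$217,200

Doubled: 2 × $70,000 = $140,000
Penalty days: min(12, 15) = 12
Waiting-time penalty: 12 × $600 = $7,200
Total award: $70,000 + $140,000 + $7,200 = $217,200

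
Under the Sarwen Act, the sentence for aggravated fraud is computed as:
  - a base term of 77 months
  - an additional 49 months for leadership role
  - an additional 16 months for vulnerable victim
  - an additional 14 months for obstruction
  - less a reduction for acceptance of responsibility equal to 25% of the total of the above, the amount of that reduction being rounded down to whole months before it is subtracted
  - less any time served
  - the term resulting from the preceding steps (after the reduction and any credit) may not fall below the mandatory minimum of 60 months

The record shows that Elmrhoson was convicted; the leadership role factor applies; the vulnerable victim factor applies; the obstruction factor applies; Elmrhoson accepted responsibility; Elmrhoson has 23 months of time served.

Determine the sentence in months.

Leadership role enhancement: +49 months
Vulnerable victim enhancement: +16 months
Obstruction enhancement: +14 months
Adjusted term: 77 months + 49 months + 16 months + 14 months = 156 months
Acceptance of responsibility reduction: 25% of 156 months = 39 months (rounded down)
After reduction: 156 − 39 = 117 months
Less time served: 117 months − 23 months = 94 months
Minimum 60 months: 94 months meets the minimum, no increase.

94 months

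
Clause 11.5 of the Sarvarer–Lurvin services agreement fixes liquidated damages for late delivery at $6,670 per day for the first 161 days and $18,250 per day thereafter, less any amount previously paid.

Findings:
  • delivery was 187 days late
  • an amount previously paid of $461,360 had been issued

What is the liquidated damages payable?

$1,087,010

First 161 days: 161 × $6,670 = $1,073,870
Remaining days: (187 − 161) × $18,250 = $474,500
Accrued per-day damages: $1,073,870 + $474,500 = $1,548,370
Less amount previously paid: $1,548,370 − $461,360 = $1,087,010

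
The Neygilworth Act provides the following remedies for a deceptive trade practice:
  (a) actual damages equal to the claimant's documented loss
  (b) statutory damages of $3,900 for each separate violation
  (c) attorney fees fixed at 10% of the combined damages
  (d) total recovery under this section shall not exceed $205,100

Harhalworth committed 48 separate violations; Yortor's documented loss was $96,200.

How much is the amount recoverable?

$205,100

Statutory damages: 48 × $3,900 = $187,200
Combined damages: $96,200 + $187,200 = $283,400
Attorney fees: 10% of $283,400 = $28,340
Total before cap: $283,400 + $28,340 = $311,740
Cap at $205,100: $311,740 exceeds the cap → $205,100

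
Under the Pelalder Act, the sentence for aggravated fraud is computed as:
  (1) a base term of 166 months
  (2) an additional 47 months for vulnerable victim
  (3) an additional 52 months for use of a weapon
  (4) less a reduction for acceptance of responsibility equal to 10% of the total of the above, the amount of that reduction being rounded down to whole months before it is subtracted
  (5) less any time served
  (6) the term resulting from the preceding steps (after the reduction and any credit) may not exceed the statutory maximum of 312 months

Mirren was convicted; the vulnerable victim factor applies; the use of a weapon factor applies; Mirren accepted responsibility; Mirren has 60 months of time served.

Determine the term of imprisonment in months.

Vulnerable victim enhancement: +47 months
Use of a weapon enhancement: +52 months
Adjusted term: 166 months + 47 months + 52 months = 265 months
Acceptance of responsibility reduction: 10% of 265 months = 26 months (rounded down)
After reduction: 265 − 26 = 239 months
Less time served: 239 months − 60 months = 179 months
Cap at 312 months: 179 months is within the cap, no reduction.

179 months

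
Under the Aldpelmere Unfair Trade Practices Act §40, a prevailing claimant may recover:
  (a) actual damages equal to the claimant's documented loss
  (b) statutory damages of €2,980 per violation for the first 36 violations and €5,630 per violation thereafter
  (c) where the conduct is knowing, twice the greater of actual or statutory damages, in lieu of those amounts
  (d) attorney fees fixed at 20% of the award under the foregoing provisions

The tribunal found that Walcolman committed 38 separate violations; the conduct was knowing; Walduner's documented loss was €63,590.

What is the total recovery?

Total recovery: €284,496

First 36 violations: 36 × €2,980 = €107,280
Remaining violations: (38 − 36) × €5,630 = €11,260
Statutory damages: €107,280 + €11,260 = €118,540
Greater of actual damages (€63,590) or statutory damages (€118,540): €118,540
Doubled: 2 × €118,540 = €237,080
Attorney fees: 20% of €237,080 = €47,416
Total recovery: €237,080 + €47,416 = €284,496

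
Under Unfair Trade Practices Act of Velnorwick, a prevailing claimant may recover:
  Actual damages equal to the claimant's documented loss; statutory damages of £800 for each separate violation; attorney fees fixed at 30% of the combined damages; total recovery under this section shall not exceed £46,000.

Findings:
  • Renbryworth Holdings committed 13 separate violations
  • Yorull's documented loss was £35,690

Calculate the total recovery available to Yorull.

Total recovery: £46,000

Statutory damages: 13 × £800 = £10,400
Combined damages: £35,690 + £10,400 = £46,090
Attorney fees: 30% of £46,090 = £13,827
Total before cap: £46,090 + £13,827 = £59,917
Cap at £46,000: £59,917 exceeds the cap → £46,000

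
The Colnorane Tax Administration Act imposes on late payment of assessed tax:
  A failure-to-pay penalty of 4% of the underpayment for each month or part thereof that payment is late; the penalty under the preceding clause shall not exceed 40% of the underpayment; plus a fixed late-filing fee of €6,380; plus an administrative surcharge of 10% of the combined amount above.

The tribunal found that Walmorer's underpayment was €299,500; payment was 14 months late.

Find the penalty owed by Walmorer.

€138,798

Accrued rate: 4% × 14 = 56%, capped at 40% → 40%
Failure-to-pay penalty: 40% of €299,500 = €119,800
Penalty before surcharge: €119,800 + €6,380 = €126,180
Administrative surcharge: 10% of €126,180 = €12,618
Total penalty: €126,180 + €12,618 = €138,798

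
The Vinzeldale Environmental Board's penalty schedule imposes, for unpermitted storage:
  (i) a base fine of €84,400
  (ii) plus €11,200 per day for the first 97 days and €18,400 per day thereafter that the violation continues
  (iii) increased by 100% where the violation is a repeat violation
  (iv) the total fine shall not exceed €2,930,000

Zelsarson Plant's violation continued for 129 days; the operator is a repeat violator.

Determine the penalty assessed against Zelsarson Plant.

First 97 days: 97 × €11,200 = €1,086,400
Remaining days: (129 − 97) × €18,400 = €588,800
Per-day component: €1,086,400 + €588,800 = €1,675,200
Base plus per-day: €84,400 + €1,675,200 = €1,759,600
Enhancement: 100% of €1,759,600 = €1,759,600
Enhanced fine: €1,759,600 + €1,759,600 = €3,519,200
Cap at €2,930,000: €3,519,200 exceeds the cap → €2,930,000

€2,930,000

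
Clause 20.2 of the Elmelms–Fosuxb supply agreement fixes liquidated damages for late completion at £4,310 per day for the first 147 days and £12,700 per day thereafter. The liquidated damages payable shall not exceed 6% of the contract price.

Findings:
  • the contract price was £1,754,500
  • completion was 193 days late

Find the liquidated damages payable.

£105,270

First 147 days: 147 × £4,310 = £633,570
Remaining days: (193 − 147) × £12,700 = £584,200
Accrued per-day damages: £633,570 + £584,200 = £1,217,770
Cap: 6% of £1,754,500 = £105,270
Cap at £105,270: £1,217,770 exceeds the cap → £105,270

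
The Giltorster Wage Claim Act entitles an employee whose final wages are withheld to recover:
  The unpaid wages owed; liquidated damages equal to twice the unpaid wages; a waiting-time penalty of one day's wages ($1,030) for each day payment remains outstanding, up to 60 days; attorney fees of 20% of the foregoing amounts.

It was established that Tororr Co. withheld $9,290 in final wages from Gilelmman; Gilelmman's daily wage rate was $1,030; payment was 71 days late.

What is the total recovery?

Doubled: 2 × $9,290 = $18,580
Penalty days: min(71, 60) = 60
Waiting-time penalty: 60 × $1,030 = $61,800
Subtotal: $9,290 + $18,580 + $61,800 = $89,670
Attorney fees: 20% of $89,670 = $17,934
Total award: $89,670 + $17,934 = $107,604

$107,604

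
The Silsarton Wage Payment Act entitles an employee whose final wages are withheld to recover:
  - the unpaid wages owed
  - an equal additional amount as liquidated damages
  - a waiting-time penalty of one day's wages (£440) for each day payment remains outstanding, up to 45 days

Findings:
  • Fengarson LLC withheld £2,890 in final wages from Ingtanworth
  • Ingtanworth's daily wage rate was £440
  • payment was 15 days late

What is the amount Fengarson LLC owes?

Liquidated damages (equal amount): £2,890
Penalty days: min(15, 45) = 15
Waiting-time penalty: 15 × £440 = £6,600
Total award: £2,890 + £2,890 + £6,600 = £12,380

£12,380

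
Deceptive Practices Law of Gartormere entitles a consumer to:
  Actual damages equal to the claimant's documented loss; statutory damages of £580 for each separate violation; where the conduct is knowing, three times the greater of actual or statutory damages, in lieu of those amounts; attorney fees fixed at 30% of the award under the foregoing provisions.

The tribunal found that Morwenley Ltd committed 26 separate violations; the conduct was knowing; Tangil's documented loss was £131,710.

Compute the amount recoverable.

Statutory damages: 26 × £580 = £15,080
Greater of actual damages (£131,710) or statutory damages (£15,080): £131,710
Trebled: 3 × £131,710 = £395,130
Attorney fees: 30% of £395,130 = £118,539
Total recovery: £395,130 + £118,539 = £513,669

£513,669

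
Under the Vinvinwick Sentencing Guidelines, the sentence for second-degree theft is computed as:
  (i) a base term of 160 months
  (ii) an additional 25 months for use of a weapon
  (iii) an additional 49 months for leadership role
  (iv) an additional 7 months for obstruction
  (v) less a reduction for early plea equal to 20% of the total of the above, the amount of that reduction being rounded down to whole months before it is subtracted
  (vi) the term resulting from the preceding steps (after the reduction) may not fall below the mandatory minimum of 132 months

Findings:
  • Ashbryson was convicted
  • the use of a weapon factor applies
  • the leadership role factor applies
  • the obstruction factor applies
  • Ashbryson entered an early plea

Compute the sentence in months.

193 months

Use of a weapon enhancement: +25 months
Leadership role enhancement: +49 months
Obstruction enhancement: +7 months
Adjusted term: 160 months + 25 months + 49 months + 7 months = 241 months
Early plea reduction: 20% of 241 months = 48 months (rounded down)
After reduction: 241 − 48 = 193 months
Minimum 132 months: 193 months meets the minimum, no increase.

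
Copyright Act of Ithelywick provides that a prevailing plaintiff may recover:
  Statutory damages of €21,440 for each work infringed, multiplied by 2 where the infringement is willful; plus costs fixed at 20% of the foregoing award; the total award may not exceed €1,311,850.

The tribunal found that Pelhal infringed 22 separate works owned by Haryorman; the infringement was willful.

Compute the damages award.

Statutory damages: 22 × €21,440 = €471,680
Doubled: 2 × €471,680 = €943,360
Costs: 20% of €943,360 = €188,672
Award plus costs: €943,360 + €188,672 = €1,132,032
Cap at €1,311,850: €1,132,032 is within the cap, no reduction.

€1,132,032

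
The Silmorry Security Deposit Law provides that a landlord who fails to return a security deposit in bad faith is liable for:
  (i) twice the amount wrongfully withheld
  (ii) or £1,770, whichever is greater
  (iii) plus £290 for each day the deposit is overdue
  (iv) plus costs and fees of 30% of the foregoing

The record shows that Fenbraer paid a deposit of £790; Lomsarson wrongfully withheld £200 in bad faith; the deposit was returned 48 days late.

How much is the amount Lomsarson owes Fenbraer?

£20,397

Doubled: 2 × £200 = £400
Minimum £1,770: £400 is below the minimum → £1,770
Late-return penalty: 48 × £290 = £13,920
Damages plus late penalty: £1,770 + £13,920 = £15,690
Costs and fees: 30% of £15,690 = £4,707
Total recovery: £15,690 + £4,707 = £20,397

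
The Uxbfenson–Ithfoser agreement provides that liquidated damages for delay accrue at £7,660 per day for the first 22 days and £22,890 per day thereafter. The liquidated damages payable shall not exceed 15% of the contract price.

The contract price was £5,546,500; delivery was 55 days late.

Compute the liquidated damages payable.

£831,975

First 22 days: 22 × £7,660 = £168,520
Remaining days: (55 − 22) × £22,890 = £755,370
Accrued per-day damages: £168,520 + £755,370 = £923,890
Cap: 15% of £5,546,500 = £831,975
Cap at £831,975: £923,890 exceeds the cap → £831,975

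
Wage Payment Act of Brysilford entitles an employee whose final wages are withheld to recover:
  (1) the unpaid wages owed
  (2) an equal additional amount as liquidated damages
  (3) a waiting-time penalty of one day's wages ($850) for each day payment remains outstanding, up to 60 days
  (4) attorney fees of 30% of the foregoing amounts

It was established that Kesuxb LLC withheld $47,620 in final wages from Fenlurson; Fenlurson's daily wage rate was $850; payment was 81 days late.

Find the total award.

Liquidated damages (equal amount): $47,620
Penalty days: min(81, 60) = 60
Waiting-time penalty: 60 × $850 = $51,000
Subtotal: $47,620 + $47,620 + $51,000 = $146,240
Attorney fees: 30% of $146,240 = $43,872
Total award: $146,240 + $43,872 = $190,112

$190,112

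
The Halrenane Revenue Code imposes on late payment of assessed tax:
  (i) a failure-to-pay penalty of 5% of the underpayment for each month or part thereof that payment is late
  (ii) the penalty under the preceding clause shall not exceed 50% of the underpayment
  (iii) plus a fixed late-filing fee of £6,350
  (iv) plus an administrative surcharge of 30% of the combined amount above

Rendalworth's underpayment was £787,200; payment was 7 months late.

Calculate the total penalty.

Accrued rate: 5% × 7 = 35%, capped at 50% → 35%
Failure-to-pay penalty: 35% of £787,200 = £275,520
Penalty before surcharge: £275,520 + £6,350 = £281,870
Administrative surcharge: 30% of £281,870 = £84,561
Total penalty: £281,870 + £84,561 = £366,431

£366,431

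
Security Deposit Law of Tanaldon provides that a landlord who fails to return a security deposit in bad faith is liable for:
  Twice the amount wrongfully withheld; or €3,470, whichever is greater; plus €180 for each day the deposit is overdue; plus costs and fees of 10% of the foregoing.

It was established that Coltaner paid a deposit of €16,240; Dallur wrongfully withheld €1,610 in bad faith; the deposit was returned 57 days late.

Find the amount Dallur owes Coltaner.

€15,103

Doubled: 2 × €1,610 = €3,220
Minimum €3,470: €3,220 is below the minimum → €3,470
Late-return penalty: 57 × €180 = €10,260
Damages plus late penalty: €3,470 + €10,260 = €13,730
Costs and fees: 10% of €13,730 = €1,373
Total recovery: €13,730 + €1,373 = €15,103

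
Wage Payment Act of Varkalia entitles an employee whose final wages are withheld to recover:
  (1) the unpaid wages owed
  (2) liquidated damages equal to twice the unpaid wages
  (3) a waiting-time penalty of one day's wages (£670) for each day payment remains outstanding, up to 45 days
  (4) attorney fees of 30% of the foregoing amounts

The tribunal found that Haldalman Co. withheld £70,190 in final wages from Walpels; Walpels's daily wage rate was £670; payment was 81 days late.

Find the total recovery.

£312,936

Doubled: 2 × £70,190 = £140,380
Penalty days: min(81, 45) = 45
Waiting-time penalty: 45 × £670 = £30,150
Subtotal: £70,190 + £140,380 + £30,150 = £240,720
Attorney fees: 30% of £240,720 = £72,216
Total award: £240,720 + £72,216 = £312,936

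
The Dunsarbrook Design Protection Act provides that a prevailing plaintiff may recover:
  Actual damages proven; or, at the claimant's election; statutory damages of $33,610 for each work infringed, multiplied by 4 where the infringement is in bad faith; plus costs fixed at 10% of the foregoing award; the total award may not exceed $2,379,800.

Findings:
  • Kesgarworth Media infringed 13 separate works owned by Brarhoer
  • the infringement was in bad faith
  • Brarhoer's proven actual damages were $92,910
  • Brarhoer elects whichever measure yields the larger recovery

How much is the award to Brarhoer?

Statutory damages: 13 × $33,610 = $436,930
Multiplied by 4: 4 × $436,930 = $1,747,720
Greater of actual damages ($92,910) or enhanced statutory damages ($1,747,720): $1,747,720
Costs: 10% of $1,747,720 = $174,772
Award plus costs: $1,747,720 + $174,772 = $1,922,492
Cap at $2,379,800: $1,922,492 is within the cap, no reduction.

$1,922,492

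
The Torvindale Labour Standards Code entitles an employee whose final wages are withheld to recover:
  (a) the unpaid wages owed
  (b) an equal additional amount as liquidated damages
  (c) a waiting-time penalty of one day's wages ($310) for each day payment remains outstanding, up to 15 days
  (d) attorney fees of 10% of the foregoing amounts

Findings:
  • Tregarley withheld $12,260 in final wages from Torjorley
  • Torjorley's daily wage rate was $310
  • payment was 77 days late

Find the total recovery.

$32,087

Liquidated damages (equal amount): $12,260
Penalty days: min(77, 15) = 15
Waiting-time penalty: 15 × $310 = $4,650
Subtotal: $12,260 + $12,260 + $4,650 = $29,170
Attorney fees: 10% of $29,170 = $2,917
Total award: $29,170 + $2,917 = $32,087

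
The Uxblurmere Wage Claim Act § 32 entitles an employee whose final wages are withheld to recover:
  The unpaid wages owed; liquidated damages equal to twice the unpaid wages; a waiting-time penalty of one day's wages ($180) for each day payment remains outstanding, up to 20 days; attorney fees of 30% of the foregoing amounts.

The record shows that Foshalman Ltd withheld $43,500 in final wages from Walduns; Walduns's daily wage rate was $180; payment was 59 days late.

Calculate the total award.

Doubled: 2 × $43,500 = $87,000
Penalty days: min(59, 20) = 20
Waiting-time penalty: 20 × $180 = $3,600
Subtotal: $43,500 + $87,000 + $3,600 = $134,100
Attorney fees: 30% of $134,100 = $40,230
Total award: $134,100 + $40,230 = $174,330

$174,330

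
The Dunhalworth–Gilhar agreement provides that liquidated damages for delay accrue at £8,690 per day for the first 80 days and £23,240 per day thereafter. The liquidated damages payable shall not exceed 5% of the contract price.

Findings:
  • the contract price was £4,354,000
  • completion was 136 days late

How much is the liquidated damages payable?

First 80 days: 80 × £8,690 = £695,200
Remaining days: (136 − 80) × £23,240 = £1,301,440
Accrued per-day damages: £695,200 + £1,301,440 = £1,996,640
Cap: 5% of £4,354,000 = £217,700
Cap at £217,700: £1,996,640 exceeds the cap → £217,700

£217,700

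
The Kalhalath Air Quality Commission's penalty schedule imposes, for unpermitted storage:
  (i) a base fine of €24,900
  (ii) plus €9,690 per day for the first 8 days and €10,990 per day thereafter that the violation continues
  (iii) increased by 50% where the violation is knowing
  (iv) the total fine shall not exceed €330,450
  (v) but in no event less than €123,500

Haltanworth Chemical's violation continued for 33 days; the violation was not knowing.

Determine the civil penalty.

€330,450

First 8 days: 8 × €9,690 = €77,520
Remaining days: (33 − 8) × €10,990 = €274,750
Per-day component: €77,520 + €274,750 = €352,270
Base plus per-day: €24,900 + €352,270 = €377,170
The violation was not knowing: no 50% increase.
Cap at €330,450: €377,170 exceeds the cap → €330,450
Minimum €123,500: €330,450 meets the minimum, no increase.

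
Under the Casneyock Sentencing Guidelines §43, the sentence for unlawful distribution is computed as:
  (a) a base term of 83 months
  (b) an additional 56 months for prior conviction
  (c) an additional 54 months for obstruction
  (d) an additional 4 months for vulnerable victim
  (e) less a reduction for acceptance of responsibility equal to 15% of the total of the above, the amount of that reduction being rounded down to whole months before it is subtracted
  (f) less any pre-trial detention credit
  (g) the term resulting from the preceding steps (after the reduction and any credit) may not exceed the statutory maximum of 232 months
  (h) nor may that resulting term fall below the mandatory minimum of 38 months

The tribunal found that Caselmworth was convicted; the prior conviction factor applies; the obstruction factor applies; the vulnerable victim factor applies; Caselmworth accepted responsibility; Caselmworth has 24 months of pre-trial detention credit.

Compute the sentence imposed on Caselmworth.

144 months

Prior conviction enhancement: +56 months
Obstruction enhancement: +54 months
Vulnerable victim enhancement: +4 months
Adjusted term: 83 months + 56 months + 54 months + 4 months = 197 months
Acceptance of responsibility reduction: 15% of 197 months = 29 months (rounded down)
After reduction: 197 − 29 = 168 months
Less pre-trial detention credit: 168 months − 24 months = 144 months
Cap at 232 months: 144 months is within the cap, no reduction.
Minimum 38 months: 144 months meets the minimum, no increase.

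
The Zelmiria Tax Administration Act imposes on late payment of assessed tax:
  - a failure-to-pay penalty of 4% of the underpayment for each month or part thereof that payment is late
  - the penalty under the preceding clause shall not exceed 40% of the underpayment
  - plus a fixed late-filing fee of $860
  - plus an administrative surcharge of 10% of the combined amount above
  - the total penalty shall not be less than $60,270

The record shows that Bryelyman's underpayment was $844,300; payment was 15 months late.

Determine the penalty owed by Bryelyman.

Accrued rate: 4% × 15 = 60%, capped at 40% → 40%
Failure-to-pay penalty: 40% of $844,300 = $337,720
Penalty before surcharge: $337,720 + $860 = $338,580
Administrative surcharge: 10% of $338,580 = $33,858
Total penalty: $338,580 + $33,858 = $372,438
Minimum $60,270: $372,438 meets the minimum, no increase.

$372,438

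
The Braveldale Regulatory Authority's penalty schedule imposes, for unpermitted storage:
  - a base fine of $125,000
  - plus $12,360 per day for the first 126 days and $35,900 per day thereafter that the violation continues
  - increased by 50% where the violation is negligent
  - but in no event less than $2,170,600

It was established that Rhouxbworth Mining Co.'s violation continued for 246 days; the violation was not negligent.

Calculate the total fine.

$5,990,360

First 126 days: 126 × $12,360 = $1,557,360
Remaining days: (246 − 126) × $35,900 = $4,308,000
Per-day component: $1,557,360 + $4,308,000 = $5,865,360
Base plus per-day: $125,000 + $5,865,360 = $5,990,360
The violation was not negligent: no 50% increase.
Minimum $2,170,600: $5,990,360 meets the minimum, no increase.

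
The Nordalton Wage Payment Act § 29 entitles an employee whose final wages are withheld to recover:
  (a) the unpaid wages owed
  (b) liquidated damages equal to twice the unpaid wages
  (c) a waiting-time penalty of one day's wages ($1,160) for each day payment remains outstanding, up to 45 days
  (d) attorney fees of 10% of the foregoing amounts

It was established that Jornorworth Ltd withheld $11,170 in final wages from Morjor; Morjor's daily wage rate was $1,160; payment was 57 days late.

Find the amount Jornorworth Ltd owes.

Doubled: 2 × $11,170 = $22,340
Penalty days: min(57, 45) = 45
Waiting-time penalty: 45 × $1,160 = $52,200
Subtotal: $11,170 + $22,340 + $52,200 = $85,710
Attorney fees: 10% of $85,710 = $8,571
Total award: $85,710 + $8,571 = $94,281

Total award: $94,281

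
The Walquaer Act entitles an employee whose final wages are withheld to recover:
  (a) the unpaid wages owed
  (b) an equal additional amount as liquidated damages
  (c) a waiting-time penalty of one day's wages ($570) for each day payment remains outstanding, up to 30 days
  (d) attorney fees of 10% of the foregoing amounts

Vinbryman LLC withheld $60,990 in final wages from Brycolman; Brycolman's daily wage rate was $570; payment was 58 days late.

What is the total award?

Liquidated damages (equal amount): $60,990
Penalty days: min(58, 30) = 30
Waiting-time penalty: 30 × $570 = $17,100
Subtotal: $60,990 + $60,990 + $17,100 = $139,080
Attorney fees: 10% of $139,080 = $13,908
Total award: $139,080 + $13,908 = $152,988

$152,988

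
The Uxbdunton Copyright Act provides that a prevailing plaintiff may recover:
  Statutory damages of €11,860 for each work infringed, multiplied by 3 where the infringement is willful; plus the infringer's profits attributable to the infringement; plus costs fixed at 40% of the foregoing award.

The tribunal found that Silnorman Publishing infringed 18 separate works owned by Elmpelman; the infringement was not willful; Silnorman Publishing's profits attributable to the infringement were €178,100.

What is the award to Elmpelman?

€548,212

Statutory damages: 18 × €11,860 = €213,480
Infringement not willful: no ×3 enhancement.
Combined award: €213,480 + €178,100 = €391,580
Costs: 40% of €391,580 = €156,632
Award plus costs: €391,580 + €156,632 = €548,212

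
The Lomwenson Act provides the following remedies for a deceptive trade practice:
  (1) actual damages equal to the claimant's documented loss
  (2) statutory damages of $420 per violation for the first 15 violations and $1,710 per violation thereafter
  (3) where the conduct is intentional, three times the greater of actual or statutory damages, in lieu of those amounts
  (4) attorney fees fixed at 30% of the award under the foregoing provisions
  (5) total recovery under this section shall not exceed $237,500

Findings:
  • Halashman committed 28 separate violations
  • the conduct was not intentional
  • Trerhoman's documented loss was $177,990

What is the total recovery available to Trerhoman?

First 15 violations: 15 × $420 = $6,300
Remaining violations: (28 − 15) × $1,710 = $22,230
Statutory damages: $6,300 + $22,230 = $28,530
Conduct not intentional: the in-lieu enhancement does not apply.
Actual plus statutory damages: $177,990 + $28,530 = $206,520
Attorney fees: 30% of $206,520 = $61,956
Total before cap: $206,520 + $61,956 = $268,476
Cap at $237,500: $268,476 exceeds the cap → $237,500

$237,500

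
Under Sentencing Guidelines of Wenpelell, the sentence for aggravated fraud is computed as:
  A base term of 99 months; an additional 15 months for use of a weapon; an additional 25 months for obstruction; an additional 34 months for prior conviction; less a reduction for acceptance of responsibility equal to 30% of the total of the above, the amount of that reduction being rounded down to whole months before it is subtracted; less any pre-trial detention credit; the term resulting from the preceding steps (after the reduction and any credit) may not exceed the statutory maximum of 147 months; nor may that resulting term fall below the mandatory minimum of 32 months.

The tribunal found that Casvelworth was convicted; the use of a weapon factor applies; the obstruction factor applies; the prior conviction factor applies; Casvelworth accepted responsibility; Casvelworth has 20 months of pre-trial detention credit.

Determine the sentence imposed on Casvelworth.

102 months

Use of a weapon enhancement: +15 months
Obstruction enhancement: +25 months
Prior conviction enhancement: +34 months
Adjusted term: 99 months + 15 months + 25 months + 34 months = 173 months
Acceptance of responsibility reduction: 30% of 173 months = 51 months (rounded down)
After reduction: 173 − 51 = 122 months
Less pre-trial detention credit: 122 months − 20 months = 102 months
Cap at 147 months: 102 months is within the cap, no reduction.
Minimum 32 months: 102 months meets the minimum, no increase.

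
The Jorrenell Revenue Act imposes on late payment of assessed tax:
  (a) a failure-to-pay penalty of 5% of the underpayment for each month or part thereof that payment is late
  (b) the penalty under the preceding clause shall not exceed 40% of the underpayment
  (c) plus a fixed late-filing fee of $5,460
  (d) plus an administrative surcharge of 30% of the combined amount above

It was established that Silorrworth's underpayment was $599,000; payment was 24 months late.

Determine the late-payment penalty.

$318,578

Accrued rate: 5% × 24 = 120%, capped at 40% → 40%
Failure-to-pay penalty: 40% of $599,000 = $239,600
Penalty before surcharge: $239,600 + $5,460 = $245,060
Administrative surcharge: 30% of $245,060 = $73,518
Total penalty: $245,060 + $73,518 = $318,578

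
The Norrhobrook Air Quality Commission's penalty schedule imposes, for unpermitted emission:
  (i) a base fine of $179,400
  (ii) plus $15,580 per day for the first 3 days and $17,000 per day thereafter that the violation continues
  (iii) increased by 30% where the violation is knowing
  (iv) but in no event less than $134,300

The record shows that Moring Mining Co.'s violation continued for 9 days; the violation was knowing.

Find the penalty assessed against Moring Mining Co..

First 3 days: 3 × $15,580 = $46,740
Remaining days: (9 − 3) × $17,000 = $102,000
Per-day component: $46,740 + $102,000 = $148,740
Base plus per-day: $179,400 + $148,740 = $328,140
Enhancement: 30% of $328,140 = $98,442
Enhanced fine: $328,140 + $98,442 = $426,582
Minimum $134,300: $426,582 meets the minimum, no increase.

$426,582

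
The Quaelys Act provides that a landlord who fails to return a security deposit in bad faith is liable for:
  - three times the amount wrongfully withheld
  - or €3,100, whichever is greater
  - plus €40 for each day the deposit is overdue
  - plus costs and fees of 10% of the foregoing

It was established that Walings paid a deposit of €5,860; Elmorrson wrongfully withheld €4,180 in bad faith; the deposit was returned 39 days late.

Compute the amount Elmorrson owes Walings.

Trebled: 3 × €4,180 = €12,540
Minimum €3,100: €12,540 meets the minimum, no increase.
Late-return penalty: 39 × €40 = €1,560
Damages plus late penalty: €12,540 + €1,560 = €14,100
Costs and fees: 10% of €14,100 = €1,410
Total recovery: €14,100 + €1,410 = €15,510

Recovery: €15,510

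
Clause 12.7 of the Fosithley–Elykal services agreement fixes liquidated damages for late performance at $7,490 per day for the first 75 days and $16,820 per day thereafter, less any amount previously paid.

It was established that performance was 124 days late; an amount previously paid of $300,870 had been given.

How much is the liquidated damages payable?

First 75 days: 75 × $7,490 = $561,750
Remaining days: (124 − 75) × $16,820 = $824,180
Accrued per-day damages: $561,750 + $824,180 = $1,385,930
Less amount previously paid: $1,385,930 − $300,870 = $1,085,060

$1,085,060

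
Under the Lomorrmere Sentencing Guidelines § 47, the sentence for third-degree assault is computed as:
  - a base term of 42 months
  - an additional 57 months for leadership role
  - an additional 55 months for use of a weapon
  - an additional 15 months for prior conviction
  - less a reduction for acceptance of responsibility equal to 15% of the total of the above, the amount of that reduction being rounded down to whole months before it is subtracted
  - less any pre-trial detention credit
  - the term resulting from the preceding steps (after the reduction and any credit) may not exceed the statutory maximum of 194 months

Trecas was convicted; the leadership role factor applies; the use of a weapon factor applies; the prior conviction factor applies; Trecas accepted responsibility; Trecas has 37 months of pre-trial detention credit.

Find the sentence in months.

Sentence: 107 months

Leadership role enhancement: +57 months
Use of a weapon enhancement: +55 months
Prior conviction enhancement: +15 months
Adjusted term: 42 months + 57 months + 55 months + 15 months = 169 months
Acceptance of responsibility reduction: 15% of 169 months = 25 months (rounded down)
After reduction: 169 − 25 = 144 months
Less pre-trial detention credit: 144 months − 37 months = 107 months
Cap at 194 months: 107 months is within the cap, no reduction.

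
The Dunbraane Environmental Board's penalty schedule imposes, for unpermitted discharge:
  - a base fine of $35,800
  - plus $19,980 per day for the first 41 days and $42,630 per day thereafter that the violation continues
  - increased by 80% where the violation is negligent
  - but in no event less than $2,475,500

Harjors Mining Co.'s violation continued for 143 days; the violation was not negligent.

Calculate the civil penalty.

$5,203,240

First 41 days: 41 × $19,980 = $819,180
Remaining days: (143 − 41) × $42,630 = $4,348,260
Per-day component: $819,180 + $4,348,260 = $5,167,440
Base plus per-day: $35,800 + $5,167,440 = $5,203,240
The violation was not negligent: no 80% increase.
Minimum $2,475,500: $5,203,240 meets the minimum, no increase.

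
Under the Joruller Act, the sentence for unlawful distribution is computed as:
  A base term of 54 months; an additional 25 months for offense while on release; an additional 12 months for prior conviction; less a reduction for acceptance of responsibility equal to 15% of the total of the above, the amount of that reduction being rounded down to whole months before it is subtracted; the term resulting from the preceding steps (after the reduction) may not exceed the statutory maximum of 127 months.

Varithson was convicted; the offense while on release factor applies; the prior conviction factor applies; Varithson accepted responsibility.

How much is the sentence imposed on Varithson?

78 months

Offense while on release enhancement: +25 months
Prior conviction enhancement: +12 months
Adjusted term: 54 months + 25 months + 12 months = 91 months
Acceptance of responsibility reduction: 15% of 91 months = 13 months (rounded down)
After reduction: 91 − 13 = 78 months
Cap at 127 months: 78 months is within the cap, no reduction.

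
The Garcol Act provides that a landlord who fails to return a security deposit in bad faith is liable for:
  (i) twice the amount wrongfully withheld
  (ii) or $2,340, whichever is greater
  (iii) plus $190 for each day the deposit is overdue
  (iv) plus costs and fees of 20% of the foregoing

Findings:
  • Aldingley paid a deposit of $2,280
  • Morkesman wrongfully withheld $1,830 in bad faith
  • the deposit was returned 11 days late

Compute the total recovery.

$6,900

Doubled: 2 × $1,830 = $3,660
Minimum $2,340: $3,660 meets the minimum, no increase.
Late-return penalty: 11 × $190 = $2,090
Damages plus late penalty: $3,660 + $2,090 = $5,750
Costs and fees: 20% of $5,750 = $1,150
Total recovery: $5,750 + $1,150 = $6,900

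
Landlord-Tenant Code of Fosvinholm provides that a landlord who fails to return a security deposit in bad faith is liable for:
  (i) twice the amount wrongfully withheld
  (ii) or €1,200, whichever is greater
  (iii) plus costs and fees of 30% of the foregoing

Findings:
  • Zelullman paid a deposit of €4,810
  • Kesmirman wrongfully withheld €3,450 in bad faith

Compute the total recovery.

€8,970

Doubled: 2 × €3,450 = €6,900
Minimum €1,200: €6,900 meets the minimum, no increase.
Costs and fees: 30% of €6,900 = €2,070
Total recovery: €6,900 + €2,070 = €8,970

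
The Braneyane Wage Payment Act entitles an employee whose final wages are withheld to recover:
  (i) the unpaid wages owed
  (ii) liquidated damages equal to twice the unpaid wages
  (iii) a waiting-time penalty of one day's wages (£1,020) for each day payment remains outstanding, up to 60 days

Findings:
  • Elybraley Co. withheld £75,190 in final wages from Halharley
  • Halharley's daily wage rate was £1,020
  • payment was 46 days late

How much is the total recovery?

£272,490

Doubled: 2 × £75,190 = £150,380
Penalty days: min(46, 60) = 46
Waiting-time penalty: 46 × £1,020 = £46,920
Total award: £75,190 + £150,380 + £46,920 = £272,490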